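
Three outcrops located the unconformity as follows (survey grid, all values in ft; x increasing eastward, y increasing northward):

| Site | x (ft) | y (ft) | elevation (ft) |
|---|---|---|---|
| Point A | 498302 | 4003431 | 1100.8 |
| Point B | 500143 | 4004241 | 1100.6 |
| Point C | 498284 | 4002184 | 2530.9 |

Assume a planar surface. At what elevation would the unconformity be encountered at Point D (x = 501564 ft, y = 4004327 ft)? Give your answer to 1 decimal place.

Two edge vectors: Point A→Point B = (1841, 810, -0.2), Point A→Point C = (-18, -1247, 1430.1).
Normal n = (Point A→Point B) × (Point A→Point C) = (1158131.6, -2632810.5, -2281147).
So ∂z/∂x = −n_x/n_z = 0.507697049 and ∂z/∂y = −n_y/n_z = −1.154160823.
Intercept c from Point A: 1100.8 − 252986.45 + 4620603.22 = 4368717.56.
At (501564, 4004327): z = 254642.6 − 4621637.3 + 4368717.56 = 1722.8 ft.

1722.8 ft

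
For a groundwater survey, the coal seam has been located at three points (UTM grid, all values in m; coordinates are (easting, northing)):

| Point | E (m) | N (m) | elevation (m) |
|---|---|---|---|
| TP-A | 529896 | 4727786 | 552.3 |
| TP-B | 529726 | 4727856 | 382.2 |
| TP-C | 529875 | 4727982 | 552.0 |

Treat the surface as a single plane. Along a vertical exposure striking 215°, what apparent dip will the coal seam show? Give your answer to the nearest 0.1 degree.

34.6°

Let the plane be z = a·E + b·N + c.
TP-B−TP-A: −170a + 70b = −170.1;  TP-C−TP-A: −21a + 196b = −0.3.
Solving gives a = 1.04611, b = 0.11055.
Unit vector along 215° is (sin 215°, cos 215°) = (-0.5736, -0.8192).
Slope in that direction = a·(-0.5736) + b·(-0.8192) = −0.69058.
Apparent dip = arctan|0.69058| = 34.6° (true dip is 46.4°, so apparent ≤ true as expected).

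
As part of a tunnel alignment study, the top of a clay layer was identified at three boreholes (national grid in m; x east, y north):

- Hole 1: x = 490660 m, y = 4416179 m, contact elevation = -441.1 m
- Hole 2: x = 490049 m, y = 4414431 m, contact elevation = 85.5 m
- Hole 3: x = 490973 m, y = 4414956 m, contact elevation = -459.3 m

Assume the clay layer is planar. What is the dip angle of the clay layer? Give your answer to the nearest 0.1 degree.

28.2°

Let the plane be z = a·x + b·y + c.
Hole 2−Hole 1: −611a − 1748b = 526.6;  Hole 3−Hole 1: 313a − 1223b = −18.2.
Solving gives a = −0.52214, b = −0.11875.
Gradient magnitude |∇z| = √(a² + b²) = √(0.27263 + 0.01410) = 0.53547.
True dip = arctan(0.53547) = 28.2°, dipping toward ENE (azimuth ≈ 077°).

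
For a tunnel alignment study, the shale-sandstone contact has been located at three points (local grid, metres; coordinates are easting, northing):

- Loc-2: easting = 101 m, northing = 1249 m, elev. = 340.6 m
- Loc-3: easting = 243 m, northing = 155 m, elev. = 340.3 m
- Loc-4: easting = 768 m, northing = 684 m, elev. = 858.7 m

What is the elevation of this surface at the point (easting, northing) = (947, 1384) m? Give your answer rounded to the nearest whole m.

Two edge vectors: Loc-2→Loc-3 = (142, -1094, -0.3), Loc-2→Loc-4 = (667, -565, 518.1).
Normal n = (Loc-2→Loc-3) × (Loc-2→Loc-4) = (-566970.9, -73770.3, 649468).
So ∂z/∂easting = −n_x/n_z = 0.87298 and ∂z/∂northing = −n_y/n_z = 0.11359.
Intercept c from Loc-2: 340.6 − 88.17 − 141.87 = 110.56.
At (947, 1384): z = 826.7 + 157.2 + 110.56 = 1094.5 m.

1094 m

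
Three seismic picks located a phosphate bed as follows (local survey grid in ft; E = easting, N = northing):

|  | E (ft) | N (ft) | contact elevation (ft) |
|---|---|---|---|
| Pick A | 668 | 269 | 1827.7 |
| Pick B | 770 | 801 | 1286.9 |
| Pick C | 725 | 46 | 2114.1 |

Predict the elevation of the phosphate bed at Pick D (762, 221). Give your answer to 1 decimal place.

Two edge vectors: Pick A→Pick B = (102, 532, -540.8), Pick A→Pick C = (57, -223, 286.4).
Normal n = (Pick A→Pick B) × (Pick A→Pick C) = (31766.4, -60038.4, -53070).
So ∂z/∂E = −n_x/n_z = 0.59858 and ∂z/∂N = −n_y/n_z = −1.13131.
Intercept c from Pick A: 1827.7 − 399.85 + 304.32 = 1732.17.
At (762, 221): z = 456.1 − 250.0 + 1732.17 = 1938.3 ft.

1938.3 ft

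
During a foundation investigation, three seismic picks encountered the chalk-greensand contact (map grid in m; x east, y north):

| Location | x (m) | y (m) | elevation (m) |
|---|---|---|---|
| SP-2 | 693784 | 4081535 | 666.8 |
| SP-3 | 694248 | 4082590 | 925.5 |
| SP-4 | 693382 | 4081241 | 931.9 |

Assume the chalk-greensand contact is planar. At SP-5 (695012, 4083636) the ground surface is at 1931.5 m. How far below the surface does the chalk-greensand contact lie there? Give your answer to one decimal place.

1125.4 m

Two edge vectors: SP-2→SP-3 = (464, 1055, 258.7), SP-2→SP-4 = (-402, -294, 265.1).
Normal n = (SP-2→SP-3) × (SP-2→SP-4) = (355738.3, -227003.8, 287694).
So ∂z/∂x = −n_x/n_z = −1.236516229 and ∂z/∂y = −n_y/n_z = 0.789046000.
Intercept c from SP-2: 666.8 + 857875.18 − 3220518.87 = −2361976.89.
At (695012, 4083636): z_contact = −859393.62 + 3222176.65 − 2361976.89 = 806.14 m.
Depth below ground = 1931.5 − 806.14 = 1125.4 m.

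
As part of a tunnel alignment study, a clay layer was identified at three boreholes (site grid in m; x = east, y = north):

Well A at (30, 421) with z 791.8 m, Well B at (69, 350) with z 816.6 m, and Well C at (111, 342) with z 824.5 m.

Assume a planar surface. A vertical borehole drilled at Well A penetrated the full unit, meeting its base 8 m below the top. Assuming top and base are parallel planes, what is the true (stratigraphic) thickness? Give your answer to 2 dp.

7.65 m

Let the plane be z = a·x + b·y + c.
Well B−Well A: 39a − 71b = 24.8;  Well C−Well A: 81a − 79b = 32.7.
Solving gives a = 0.13577, b = −0.27472.
|∇z| = √(a²+b²) = 0.30644, so dip δ = arctan(0.30644) = 17.04°.
True thickness = vertical thickness × cos δ = 8 × cos 17.04° = 7.65 m.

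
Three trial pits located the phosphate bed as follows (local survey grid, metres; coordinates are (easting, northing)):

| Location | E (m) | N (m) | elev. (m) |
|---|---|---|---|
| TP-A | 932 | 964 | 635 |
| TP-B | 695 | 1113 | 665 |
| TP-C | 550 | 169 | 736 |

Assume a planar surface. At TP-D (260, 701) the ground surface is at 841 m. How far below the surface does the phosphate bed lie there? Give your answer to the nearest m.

Two edge vectors: TP-A→TP-B = (-237, 149, 30), TP-A→TP-C = (-382, -795, 101).
Normal n = (TP-A→TP-B) × (TP-A→TP-C) = (38899, 12477, 245333).
So ∂z/∂E = −n_x/n_z = −0.15856 and ∂z/∂N = −n_y/n_z = −0.05086.
Intercept c from TP-A: 635 + 147.77 + 49.03 = 831.80.
At (260, 701): z_contact = −41.2 − 35.7 + 831.80 = 754.9 m.
Depth below ground = 841 − 754.9 = 86 m.

86 m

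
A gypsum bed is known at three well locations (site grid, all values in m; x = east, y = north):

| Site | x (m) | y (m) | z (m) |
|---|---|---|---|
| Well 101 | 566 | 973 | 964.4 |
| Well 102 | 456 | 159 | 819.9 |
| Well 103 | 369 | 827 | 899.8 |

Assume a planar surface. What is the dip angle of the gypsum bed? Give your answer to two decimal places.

14.77°

Two edge vectors: Well 101→Well 102 = (-110, -814, -144.5), Well 101→Well 103 = (-197, -146, -64.6).
Normal n = (Well 101→Well 102) × (Well 101→Well 103) = (31487.4, 21360.5, -144298).
So ∂z/∂x = −n_x/n_z = 0.21821 and ∂z/∂y = −n_y/n_z = 0.14803.
Gradient magnitude |∇z| = √(a² + b²) = √(0.04762 + 0.02191) = 0.26368.
True dip = arctan(0.26368) = 14.77°, dipping toward SW (azimuth ≈ 236°).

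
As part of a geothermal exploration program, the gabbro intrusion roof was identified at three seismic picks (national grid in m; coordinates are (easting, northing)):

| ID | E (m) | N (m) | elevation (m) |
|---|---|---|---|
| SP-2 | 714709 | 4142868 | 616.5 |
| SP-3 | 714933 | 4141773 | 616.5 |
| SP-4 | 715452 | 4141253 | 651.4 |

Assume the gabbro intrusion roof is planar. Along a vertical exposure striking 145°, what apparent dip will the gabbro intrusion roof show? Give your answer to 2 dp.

Two edge vectors: SP-2→SP-3 = (224, -1095, 0), SP-2→SP-4 = (743, -1615, 34.9).
Normal n = (SP-2→SP-3) × (SP-2→SP-4) = (-38215.5, -7817.6, 451825).
So ∂z/∂E = −n_x/n_z = 0.08458 and ∂z/∂N = −n_y/n_z = 0.01730.
Unit vector along 145° is (sin 145°, cos 145°) = (0.5736, -0.8192).
Slope in that direction = a·(0.5736) + b·(-0.8192) = 0.03434.
Apparent dip = arctan|0.03434| = 1.97° (true dip is 4.9°, so apparent ≤ true as expected).

1.97°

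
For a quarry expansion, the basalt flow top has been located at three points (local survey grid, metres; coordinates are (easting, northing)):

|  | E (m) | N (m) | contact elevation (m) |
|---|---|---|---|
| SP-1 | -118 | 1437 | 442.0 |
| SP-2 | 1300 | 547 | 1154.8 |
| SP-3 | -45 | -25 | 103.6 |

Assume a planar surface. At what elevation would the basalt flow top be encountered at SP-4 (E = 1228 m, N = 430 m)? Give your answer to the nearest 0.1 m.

1075.6 m

Let the plane be z = a·E + b·N + c.
SP-2−SP-1: 1418a − 890b = 712.8;  SP-3−SP-1: 73a − 1462b = −338.4.
Solving gives a = 0.668920, b = 0.264864.
Then c = 442 − a·-118 − b·1437 = 140.32.
At (1228, 430): z = 821.4 + 113.9 + 140.32 = 1075.6 m.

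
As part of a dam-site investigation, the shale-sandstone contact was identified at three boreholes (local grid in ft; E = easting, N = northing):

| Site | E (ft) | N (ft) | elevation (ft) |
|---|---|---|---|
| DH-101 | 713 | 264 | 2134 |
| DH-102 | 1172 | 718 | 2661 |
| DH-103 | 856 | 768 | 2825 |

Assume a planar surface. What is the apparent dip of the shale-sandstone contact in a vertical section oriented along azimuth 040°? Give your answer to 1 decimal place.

42.8°

Two edge vectors: DH-101→DH-102 = (459, 454, 527), DH-101→DH-103 = (143, 504, 691).
Normal n = (DH-101→DH-102) × (DH-101→DH-103) = (48106, -241808, 166414).
So ∂z/∂E = −n_x/n_z = −0.28907 and ∂z/∂N = −n_y/n_z = 1.45305.
Unit vector along 040° is (sin 40°, cos 40°) = (0.6428, 0.7660).
Slope in that direction = a·(0.6428) + b·(0.7660) = 0.92729.
Apparent dip = arctan|0.92729| = 42.8° (true dip is 56.0°, so apparent ≤ true as expected).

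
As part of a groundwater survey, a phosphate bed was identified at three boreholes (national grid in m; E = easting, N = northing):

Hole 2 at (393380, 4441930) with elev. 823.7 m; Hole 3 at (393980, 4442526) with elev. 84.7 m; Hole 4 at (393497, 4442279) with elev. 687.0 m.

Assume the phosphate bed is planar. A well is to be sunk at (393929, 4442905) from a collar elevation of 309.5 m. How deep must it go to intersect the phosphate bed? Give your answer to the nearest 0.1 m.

Let the plane be z = a·E + b·N + c.
Hole 3−Hole 2: 600a + 596b = −739;  Hole 4−Hole 2: 117a + 349b = −136.7.
Solving gives a = −1.263265744, b = 0.031811152.
Then c = 823.7 − a·393380 − b·4441930 = 356464.27.
At (393929, 4442905): z_contact = −497637.01 + 141333.93 + 356464.27 = 161.18 m.
Depth below ground = 309.5 − 161.18 = 148.3 m.

148.3 m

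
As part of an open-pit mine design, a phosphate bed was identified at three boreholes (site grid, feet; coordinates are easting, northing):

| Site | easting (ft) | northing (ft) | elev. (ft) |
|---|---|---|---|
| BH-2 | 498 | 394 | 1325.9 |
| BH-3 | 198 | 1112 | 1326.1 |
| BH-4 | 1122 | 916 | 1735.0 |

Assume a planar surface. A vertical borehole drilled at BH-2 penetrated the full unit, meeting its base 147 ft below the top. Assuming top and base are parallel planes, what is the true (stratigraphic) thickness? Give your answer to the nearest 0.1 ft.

Two edge vectors: BH-2→BH-3 = (-300, 718, 0.2), BH-2→BH-4 = (624, 522, 409.1).
Normal n = (BH-2→BH-3) × (BH-2→BH-4) = (293629.4, 122854.8, -604632).
So ∂z/∂easting = −n_x/n_z = 0.48563 and ∂z/∂northing = −n_y/n_z = 0.20319.
|∇z| = √(a²+b²) = 0.52643, so dip δ = arctan(0.52643) = 27.76°.
True thickness = vertical thickness × cos δ = 147 × cos 27.76° = 130.1 ft.

130.1 ft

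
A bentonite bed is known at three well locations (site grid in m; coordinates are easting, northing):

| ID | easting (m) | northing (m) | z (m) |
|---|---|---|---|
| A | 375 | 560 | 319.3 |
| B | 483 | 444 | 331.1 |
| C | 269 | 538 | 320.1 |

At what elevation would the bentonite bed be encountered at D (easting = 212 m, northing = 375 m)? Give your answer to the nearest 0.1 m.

334.3 m

Let the plane be z = a·easting + b·northing + c.
B−A: 108a − 116b = 11.8;  C−A: −106a − 22b = 0.8.
Solving gives a = 0.01137, b = −0.09114.
Then c = 319.3 − a·375 − b·560 = 366.07.
At (212, 375): z = 2.4 − 34.2 + 366.07 = 334.3 m.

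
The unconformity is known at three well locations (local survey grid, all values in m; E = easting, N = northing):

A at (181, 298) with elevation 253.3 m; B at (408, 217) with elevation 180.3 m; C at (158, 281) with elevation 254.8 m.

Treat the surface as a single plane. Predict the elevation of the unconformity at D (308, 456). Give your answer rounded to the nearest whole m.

260 m

Two edge vectors: A→B = (227, -81, -73), A→C = (-23, -17, 1.5).
Normal n = (A→B) × (A→C) = (-1362.5, 1338.5, -5722).
So ∂z/∂E = −n_x/n_z = −0.23812 and ∂z/∂N = −n_y/n_z = 0.23392.
Intercept c from A: 253.3 + 43.10 − 69.71 = 226.69.
At (308, 456): z = −73.3 + 106.7 + 226.69 = 260.0 m.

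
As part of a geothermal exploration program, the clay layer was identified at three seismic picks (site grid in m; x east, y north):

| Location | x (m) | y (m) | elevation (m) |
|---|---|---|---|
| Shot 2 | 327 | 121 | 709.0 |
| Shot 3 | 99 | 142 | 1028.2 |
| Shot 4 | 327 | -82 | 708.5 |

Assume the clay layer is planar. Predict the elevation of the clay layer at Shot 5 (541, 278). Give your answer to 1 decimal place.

409.8 m

Two edge vectors: Shot 2→Shot 3 = (-228, 21, 319.2), Shot 2→Shot 4 = (0, -203, -0.5).
Normal n = (Shot 2→Shot 3) × (Shot 2→Shot 4) = (64787.1, -114, 46284).
So ∂z/∂x = −n_x/n_z = −1.39977 and ∂z/∂y = −n_y/n_z = 0.00246.
Intercept c from Shot 2: 709 + 457.73 − 0.30 = 1166.43.
At (541, 278): z = −757.3 + 0.7 + 1166.43 = 409.8 m.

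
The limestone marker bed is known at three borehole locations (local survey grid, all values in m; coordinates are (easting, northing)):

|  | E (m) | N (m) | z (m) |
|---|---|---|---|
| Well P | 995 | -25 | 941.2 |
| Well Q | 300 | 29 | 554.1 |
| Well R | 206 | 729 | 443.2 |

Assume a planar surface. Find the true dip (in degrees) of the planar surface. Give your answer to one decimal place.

29.1°

Two edge vectors: Well P→Well Q = (-695, 54, -387.1), Well P→Well R = (-789, 754, -498).
Normal n = (Well P→Well Q) × (Well P→Well R) = (264981.4, -40688.1, -481424).
So ∂z/∂E = −n_x/n_z = 0.55041 and ∂z/∂N = −n_y/n_z = −0.08452.
Gradient magnitude |∇z| = √(a² + b²) = √(0.30295 + 0.00714) = 0.55686.
True dip = arctan(0.55686) = 29.1°, dipping toward W (azimuth ≈ 279°).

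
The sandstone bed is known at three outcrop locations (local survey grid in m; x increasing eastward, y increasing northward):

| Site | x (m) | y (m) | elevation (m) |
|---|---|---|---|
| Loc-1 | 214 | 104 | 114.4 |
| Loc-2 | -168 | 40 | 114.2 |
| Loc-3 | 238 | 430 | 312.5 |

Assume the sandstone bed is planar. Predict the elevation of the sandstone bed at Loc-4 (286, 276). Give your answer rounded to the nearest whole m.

Let the plane be z = a·x + b·y + c.
Loc-2−Loc-1: −382a − 64b = −0.2;  Loc-3−Loc-1: 24a + 326b = 198.1.
Solving gives a = −0.10255, b = 0.61522.
Then c = 114.4 − a·214 − b·104 = 72.36.
At (286, 276): z = −29.3 + 169.8 + 72.36 = 212.8 m.

213 m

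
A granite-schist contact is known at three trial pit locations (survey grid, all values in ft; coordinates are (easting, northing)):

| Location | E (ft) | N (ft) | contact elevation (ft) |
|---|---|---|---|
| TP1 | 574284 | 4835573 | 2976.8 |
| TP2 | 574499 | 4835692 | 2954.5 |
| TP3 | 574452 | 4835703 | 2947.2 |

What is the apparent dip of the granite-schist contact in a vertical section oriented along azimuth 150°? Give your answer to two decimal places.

Let the plane be z = a·E + b·N + c.
TP2−TP1: 215a + 119b = −22.3;  TP3−TP1: 168a + 130b = −29.6.
Solving gives a = 0.07834, b = −0.32893.
Unit vector along 150° is (sin 150°, cos 150°) = (0.5000, -0.8660).
Slope in that direction = a·(0.5000) + b·(-0.8660) = 0.32403.
Apparent dip = arctan|0.32403| = 17.95° (true dip is 18.7°, so apparent ≤ true as expected).

17.95°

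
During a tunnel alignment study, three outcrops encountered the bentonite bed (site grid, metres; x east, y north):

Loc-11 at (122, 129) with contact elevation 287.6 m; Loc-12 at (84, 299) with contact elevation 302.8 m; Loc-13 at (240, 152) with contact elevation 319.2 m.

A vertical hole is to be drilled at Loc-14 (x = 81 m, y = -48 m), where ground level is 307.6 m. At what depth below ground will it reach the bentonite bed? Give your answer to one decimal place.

55.2 m

Two edge vectors: Loc-11→Loc-12 = (-38, 170, 15.2), Loc-11→Loc-13 = (118, 23, 31.6).
Normal n = (Loc-11→Loc-12) × (Loc-11→Loc-13) = (5022.4, 2994.4, -20934).
So ∂z/∂x = −n_x/n_z = 0.23992 and ∂z/∂y = −n_y/n_z = 0.14304.
Intercept c from Loc-11: 287.6 − 29.27 − 18.45 = 239.88.
At (81, -48): z_contact = 19.43 − 6.87 + 239.88 = 252.45 m.
Depth below ground = 307.6 − 252.45 = 55.2 m.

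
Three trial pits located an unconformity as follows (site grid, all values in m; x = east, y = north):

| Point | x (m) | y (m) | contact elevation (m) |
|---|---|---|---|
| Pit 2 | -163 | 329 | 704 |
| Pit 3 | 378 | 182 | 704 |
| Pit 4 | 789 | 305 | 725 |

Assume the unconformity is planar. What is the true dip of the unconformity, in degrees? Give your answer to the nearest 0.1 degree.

Two edge vectors: Pit 2→Pit 3 = (541, -147, 0), Pit 2→Pit 4 = (952, -24, 21).
Normal n = (Pit 2→Pit 3) × (Pit 2→Pit 4) = (-3087, -11361, 126960).
So ∂z/∂x = −n_x/n_z = 0.02431 and ∂z/∂y = −n_y/n_z = 0.08948.
Gradient magnitude |∇z| = √(a² + b²) = √(0.00059 + 0.00801) = 0.09273.
True dip = arctan(0.09273) = 5.3°, dipping toward SSW (azimuth ≈ 195°).

5.3°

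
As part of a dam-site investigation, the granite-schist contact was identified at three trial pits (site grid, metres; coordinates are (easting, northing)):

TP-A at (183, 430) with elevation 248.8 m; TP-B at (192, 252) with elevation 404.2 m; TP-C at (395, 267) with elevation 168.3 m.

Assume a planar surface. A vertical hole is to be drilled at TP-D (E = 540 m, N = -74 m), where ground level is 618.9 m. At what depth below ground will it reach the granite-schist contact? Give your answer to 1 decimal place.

Let the plane be z = a·E + b·N + c.
TP-B−TP-A: 9a − 178b = 155.4;  TP-C−TP-A: 212a − 163b = −80.5.
Solving gives a = −1.09347, b = −0.92832.
Then c = 248.8 − a·183 − b·430 = 848.08.
At (540, -74): z_contact = −590.48 + 68.70 + 848.08 = 326.30 m.
Depth below ground = 618.9 − 326.30 = 292.6 m.

292.6 m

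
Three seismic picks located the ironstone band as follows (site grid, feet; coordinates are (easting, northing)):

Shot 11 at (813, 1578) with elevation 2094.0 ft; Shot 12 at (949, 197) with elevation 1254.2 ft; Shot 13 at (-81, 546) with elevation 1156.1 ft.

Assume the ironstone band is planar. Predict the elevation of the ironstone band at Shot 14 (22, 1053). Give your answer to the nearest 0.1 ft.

Two edge vectors: Shot 11→Shot 12 = (136, -1381, -839.8), Shot 11→Shot 13 = (-894, -1032, -937.9).
Normal n = (Shot 11→Shot 12) × (Shot 11→Shot 13) = (428566.3, 878335.6, -1374966).
So ∂z/∂E = −n_x/n_z = 0.311692 and ∂z/∂N = −n_y/n_z = 0.638805.
Intercept c from Shot 11: 2094 − 253.41 − 1008.03 = 832.56.
At (22, 1053): z = 6.9 + 672.7 + 832.56 = 1512.1 ft.

1512.1 ft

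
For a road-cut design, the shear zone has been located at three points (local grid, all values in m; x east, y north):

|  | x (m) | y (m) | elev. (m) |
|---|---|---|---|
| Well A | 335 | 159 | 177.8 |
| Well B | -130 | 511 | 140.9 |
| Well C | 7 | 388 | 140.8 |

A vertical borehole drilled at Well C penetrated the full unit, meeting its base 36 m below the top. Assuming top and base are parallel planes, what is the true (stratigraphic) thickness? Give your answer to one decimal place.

28.6 m

Two edge vectors: Well A→Well B = (-465, 352, -36.9), Well A→Well C = (-328, 229, -37).
Normal n = (Well A→Well B) × (Well A→Well C) = (-4573.9, -5101.8, 8971).
So ∂z/∂x = −n_x/n_z = 0.50985 and ∂z/∂y = −n_y/n_z = 0.56870.
|∇z| = √(a²+b²) = 0.76379, so dip δ = arctan(0.76379) = 37.37°.
True thickness = vertical thickness × cos δ = 36 × cos 37.37° = 28.6 m.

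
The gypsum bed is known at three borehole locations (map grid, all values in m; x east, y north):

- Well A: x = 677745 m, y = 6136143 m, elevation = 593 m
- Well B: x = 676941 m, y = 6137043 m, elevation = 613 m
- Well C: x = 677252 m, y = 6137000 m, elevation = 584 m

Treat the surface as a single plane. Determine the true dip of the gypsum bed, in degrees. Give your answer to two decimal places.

Let the plane be z = a·x + b·y + c.
Well B−Well A: −804a + 900b = 20;  Well C−Well A: −493a + 857b = −9.
Solving gives a = −0.10288, b = −0.06969.
Gradient magnitude |∇z| = √(a² + b²) = √(0.01058 + 0.00486) = 0.12426.
True dip = arctan(0.12426) = 7.08°, dipping toward NE (azimuth ≈ 056°).

7.08°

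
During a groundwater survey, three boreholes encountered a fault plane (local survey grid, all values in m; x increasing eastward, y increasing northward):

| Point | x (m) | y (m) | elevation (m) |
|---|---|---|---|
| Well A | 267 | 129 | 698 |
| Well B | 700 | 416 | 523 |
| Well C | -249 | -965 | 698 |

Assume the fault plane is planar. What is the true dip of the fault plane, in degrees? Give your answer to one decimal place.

33.0°

Let the plane be z = a·x + b·y + c.
Well B−Well A: 433a + 287b = −175;  Well C−Well A: −516a − 1094b = 0.
Solving gives a = −0.58797, b = 0.27733.
Gradient magnitude |∇z| = √(a² + b²) = √(0.34571 + 0.07691) = 0.65009.
True dip = arctan(0.65009) = 33.0°, dipping toward ESE (azimuth ≈ 115°).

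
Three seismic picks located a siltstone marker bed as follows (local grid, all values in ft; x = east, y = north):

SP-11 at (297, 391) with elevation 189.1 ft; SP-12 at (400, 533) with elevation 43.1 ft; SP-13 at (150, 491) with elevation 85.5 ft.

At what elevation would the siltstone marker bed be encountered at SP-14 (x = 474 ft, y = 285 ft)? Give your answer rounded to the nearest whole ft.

299 ft

Let the plane be z = a·x + b·y + c.
SP-12−SP-11: 103a + 142b = −146;  SP-13−SP-11: −147a + 100b = −103.6.
Solving gives a = 0.00357, b = −1.03076.
Then c = 189.1 − a·297 − b·391 = 591.07.
At (474, 285): z = 1.7 − 293.8 + 591.07 = 299.0 ft.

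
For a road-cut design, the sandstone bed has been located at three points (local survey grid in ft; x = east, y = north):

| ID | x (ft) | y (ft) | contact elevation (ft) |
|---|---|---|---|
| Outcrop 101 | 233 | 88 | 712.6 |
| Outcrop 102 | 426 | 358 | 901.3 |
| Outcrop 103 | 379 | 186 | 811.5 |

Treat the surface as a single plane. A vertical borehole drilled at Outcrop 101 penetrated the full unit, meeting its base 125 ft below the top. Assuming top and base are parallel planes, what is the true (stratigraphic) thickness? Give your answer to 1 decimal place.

Let the plane be z = a·x + b·y + c.
Outcrop 102−Outcrop 101: 193a + 270b = 188.7;  Outcrop 103−Outcrop 101: 146a + 98b = 98.9.
Solving gives a = 0.40039, b = 0.41268.
|∇z| = √(a²+b²) = 0.57500, so dip δ = arctan(0.57500) = 29.90°.
True thickness = vertical thickness × cos δ = 125 × cos 29.90° = 108.4 ft.

108.4 ft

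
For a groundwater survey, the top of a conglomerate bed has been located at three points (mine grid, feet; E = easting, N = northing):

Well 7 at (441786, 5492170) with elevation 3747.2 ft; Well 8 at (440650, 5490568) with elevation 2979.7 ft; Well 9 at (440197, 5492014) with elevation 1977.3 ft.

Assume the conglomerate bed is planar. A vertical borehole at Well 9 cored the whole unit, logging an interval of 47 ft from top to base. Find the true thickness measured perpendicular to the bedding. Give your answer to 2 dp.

Two edge vectors: Well 7→Well 8 = (-1136, -1602, -767.5), Well 7→Well 9 = (-1589, -156, -1769.9).
Normal n = (Well 7→Well 8) × (Well 7→Well 9) = (2715649.8, -791048.9, -2368362).
So ∂z/∂E = −n_x/n_z = 1.14664 and ∂z/∂N = −n_y/n_z = −0.33401.
|∇z| = √(a²+b²) = 1.19429, so dip δ = arctan(1.19429) = 50.06°.
True thickness = vertical thickness × cos δ = 47 × cos 50.06° = 30.17 ft.

30.17 ft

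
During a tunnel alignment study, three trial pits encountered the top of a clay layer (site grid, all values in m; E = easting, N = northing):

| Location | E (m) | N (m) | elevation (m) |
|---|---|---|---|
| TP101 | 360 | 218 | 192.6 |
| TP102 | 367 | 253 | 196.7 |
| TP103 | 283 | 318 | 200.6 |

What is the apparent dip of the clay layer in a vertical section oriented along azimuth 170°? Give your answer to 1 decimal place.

5.8°

Two edge vectors: TP101→TP102 = (7, 35, 4.1), TP101→TP103 = (-77, 100, 8).
Normal n = (TP101→TP102) × (TP101→TP103) = (-130, -371.7, 3395).
So ∂z/∂E = −n_x/n_z = 0.03829 and ∂z/∂N = −n_y/n_z = 0.10948.
Unit vector along 170° is (sin 170°, cos 170°) = (0.1736, -0.9848).
Slope in that direction = a·(0.1736) + b·(-0.9848) = −0.10117.
Apparent dip = arctan|0.10117| = 5.8° (true dip is 6.6°, so apparent ≤ true as expected).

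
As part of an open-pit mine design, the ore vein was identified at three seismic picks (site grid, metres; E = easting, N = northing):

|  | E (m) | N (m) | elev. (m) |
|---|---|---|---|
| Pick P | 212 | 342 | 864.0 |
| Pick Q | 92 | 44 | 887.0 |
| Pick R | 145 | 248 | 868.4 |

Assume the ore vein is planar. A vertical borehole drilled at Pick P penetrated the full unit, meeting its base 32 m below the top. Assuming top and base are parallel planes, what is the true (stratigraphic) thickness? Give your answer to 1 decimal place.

31.6 m

Let the plane be z = a·E + b·N + c.
Pick Q−Pick P: −120a − 298b = 23;  Pick R−Pick P: −67a − 94b = 4.4.
Solving gives a = 0.09795, b = −0.11662.
|∇z| = √(a²+b²) = 0.15230, so dip δ = arctan(0.15230) = 8.66°.
True thickness = vertical thickness × cos δ = 32 × cos 8.66° = 31.6 m.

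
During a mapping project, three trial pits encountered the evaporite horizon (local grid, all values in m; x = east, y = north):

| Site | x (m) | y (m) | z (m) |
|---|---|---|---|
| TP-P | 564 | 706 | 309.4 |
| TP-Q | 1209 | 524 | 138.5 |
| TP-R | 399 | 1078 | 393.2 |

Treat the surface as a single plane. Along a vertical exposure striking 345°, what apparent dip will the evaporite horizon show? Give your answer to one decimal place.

Two edge vectors: TP-P→TP-Q = (645, -182, -170.9), TP-P→TP-R = (-165, 372, 83.8).
Normal n = (TP-P→TP-Q) × (TP-P→TP-R) = (48323.2, -25852.5, 209910).
So ∂z/∂x = −n_x/n_z = −0.23021 and ∂z/∂y = −n_y/n_z = 0.12316.
Unit vector along 345° is (sin 345°, cos 345°) = (-0.2588, 0.9659).
Slope in that direction = a·(-0.2588) + b·(0.9659) = 0.17855.
Apparent dip = arctan|0.17855| = 10.1° (true dip is 14.6°, so apparent ≤ true as expected).

10.1°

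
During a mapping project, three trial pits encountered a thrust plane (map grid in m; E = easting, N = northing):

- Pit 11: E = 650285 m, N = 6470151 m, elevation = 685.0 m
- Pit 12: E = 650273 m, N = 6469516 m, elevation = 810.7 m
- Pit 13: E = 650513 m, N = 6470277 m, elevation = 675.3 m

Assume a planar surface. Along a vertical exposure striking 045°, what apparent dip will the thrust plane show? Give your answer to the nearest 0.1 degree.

Two edge vectors: Pit 11→Pit 12 = (-12, -635, 125.7), Pit 11→Pit 13 = (228, 126, -9.7).
Normal n = (Pit 11→Pit 12) × (Pit 11→Pit 13) = (-9678.7, 28543.2, 143268).
So ∂z/∂E = −n_x/n_z = 0.06756 and ∂z/∂N = −n_y/n_z = −0.19923.
Unit vector along 045° is (sin 45°, cos 45°) = (0.7071, 0.7071).
Slope in that direction = a·(0.7071) + b·(0.7071) = −0.09311.
Apparent dip = arctan|0.09311| = 5.3° (true dip is 11.9°, so apparent ≤ true as expected).

5.3°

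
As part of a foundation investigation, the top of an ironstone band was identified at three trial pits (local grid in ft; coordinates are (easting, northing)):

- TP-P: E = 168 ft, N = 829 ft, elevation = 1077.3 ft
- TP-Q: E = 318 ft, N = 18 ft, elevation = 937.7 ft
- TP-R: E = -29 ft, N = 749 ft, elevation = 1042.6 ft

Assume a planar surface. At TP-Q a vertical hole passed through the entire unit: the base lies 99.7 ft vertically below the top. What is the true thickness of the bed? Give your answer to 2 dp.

Let the plane be z = a·E + b·N + c.
TP-Q−TP-P: 150a − 811b = −139.6;  TP-R−TP-P: −197a − 80b = −34.7.
Solving gives a = 0.09882, b = 0.19041.
|∇z| = √(a²+b²) = 0.21453, so dip δ = arctan(0.21453) = 12.11°.
True thickness = vertical thickness × cos δ = 99.7 × cos 12.11° = 97.48 ft.

97.48 ft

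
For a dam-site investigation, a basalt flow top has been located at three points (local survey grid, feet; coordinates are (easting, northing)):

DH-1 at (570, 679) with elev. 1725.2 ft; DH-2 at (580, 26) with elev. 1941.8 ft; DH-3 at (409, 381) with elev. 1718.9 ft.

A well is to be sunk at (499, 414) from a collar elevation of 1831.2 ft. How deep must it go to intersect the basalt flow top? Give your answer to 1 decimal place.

Two edge vectors: DH-1→DH-2 = (10, -653, 216.6), DH-1→DH-3 = (-161, -298, -6.3).
Normal n = (DH-1→DH-2) × (DH-1→DH-3) = (68660.7, -34809.6, -108113).
So ∂z/∂E = −n_x/n_z = 0.63508 and ∂z/∂N = −n_y/n_z = −0.32197.
Intercept c from DH-1: 1725.2 − 362.00 + 218.62 = 1581.82.
At (499, 414): z_contact = 316.91 − 133.30 + 1581.82 = 1765.43 ft.
Depth below ground = 1831.2 − 1765.43 = 65.8 ft.

65.8 ft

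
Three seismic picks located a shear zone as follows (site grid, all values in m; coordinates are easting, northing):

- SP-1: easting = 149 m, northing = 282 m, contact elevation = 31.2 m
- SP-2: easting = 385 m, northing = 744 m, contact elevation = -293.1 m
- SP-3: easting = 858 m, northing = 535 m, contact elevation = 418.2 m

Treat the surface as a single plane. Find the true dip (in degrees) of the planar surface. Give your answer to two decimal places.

Let the plane be z = a·easting + b·northing + c.
SP-2−SP-1: 236a + 462b = −324.3;  SP-3−SP-1: 709a + 253b = 387.
Solving gives a = 0.97384, b = −1.19941.
Gradient magnitude |∇z| = √(a² + b²) = √(0.94836 + 1.43857) = 1.54497.
True dip = arctan(1.54497) = 57.09°, dipping toward NW (azimuth ≈ 321°).

57.09°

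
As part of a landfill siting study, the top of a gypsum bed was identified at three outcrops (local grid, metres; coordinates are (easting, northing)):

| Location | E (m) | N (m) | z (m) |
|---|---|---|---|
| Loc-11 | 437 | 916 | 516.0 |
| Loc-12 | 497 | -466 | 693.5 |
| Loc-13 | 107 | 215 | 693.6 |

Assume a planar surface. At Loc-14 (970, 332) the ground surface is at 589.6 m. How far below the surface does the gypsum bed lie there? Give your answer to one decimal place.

121.9 m

Two edge vectors: Loc-11→Loc-12 = (60, -1382, 177.5), Loc-11→Loc-13 = (-330, -701, 177.6).
Normal n = (Loc-11→Loc-12) × (Loc-11→Loc-13) = (-121015.7, -69231, -498120).
So ∂z/∂E = −n_x/n_z = −0.24294 and ∂z/∂N = −n_y/n_z = −0.13898.
Intercept c from Loc-11: 516 + 106.17 + 127.31 = 749.48.
At (970, 332): z_contact = −235.66 − 46.14 + 749.48 = 467.68 m.
Depth below ground = 589.6 − 467.68 = 121.9 m.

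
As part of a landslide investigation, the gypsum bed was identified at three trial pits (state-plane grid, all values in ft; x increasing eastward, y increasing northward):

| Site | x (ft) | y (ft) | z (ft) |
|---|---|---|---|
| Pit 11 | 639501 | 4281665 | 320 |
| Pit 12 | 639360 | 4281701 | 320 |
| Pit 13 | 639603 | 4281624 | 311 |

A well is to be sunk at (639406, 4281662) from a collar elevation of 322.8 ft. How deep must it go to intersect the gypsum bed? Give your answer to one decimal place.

Two edge vectors: Pit 11→Pit 12 = (-141, 36, 0), Pit 11→Pit 13 = (102, -41, -9).
Normal n = (Pit 11→Pit 12) × (Pit 11→Pit 13) = (-324, -1269, 2109).
So ∂z/∂x = −n_x/n_z = 0.153627312 and ∂z/∂y = −n_y/n_z = 0.601706970.
Intercept c from Pit 11: 320 − 98244.82 − 2576307.67 = −2674232.49.
At (639406, 4281662): z_contact = 98230.22 + 2576305.87 − 2674232.49 = 303.60 ft.
Depth below ground = 322.8 − 303.60 = 19.2 ft.

19.2 ft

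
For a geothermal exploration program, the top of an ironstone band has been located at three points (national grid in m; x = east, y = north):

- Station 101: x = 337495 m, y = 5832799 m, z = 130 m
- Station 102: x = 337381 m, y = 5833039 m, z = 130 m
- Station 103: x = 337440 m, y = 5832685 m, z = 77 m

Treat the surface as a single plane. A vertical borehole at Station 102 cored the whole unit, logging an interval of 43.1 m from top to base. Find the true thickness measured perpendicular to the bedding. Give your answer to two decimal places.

37.96 m

Let the plane be z = a·x + b·y + c.
Station 102−Station 101: −114a + 240b = 0;  Station 103−Station 101: −55a − 114b = −53.
Solving gives a = 0.48557, b = 0.23065.
|∇z| = √(a²+b²) = 0.53756, so dip δ = arctan(0.53756) = 28.26°.
True thickness = vertical thickness × cos δ = 43.1 × cos 28.26° = 37.96 m.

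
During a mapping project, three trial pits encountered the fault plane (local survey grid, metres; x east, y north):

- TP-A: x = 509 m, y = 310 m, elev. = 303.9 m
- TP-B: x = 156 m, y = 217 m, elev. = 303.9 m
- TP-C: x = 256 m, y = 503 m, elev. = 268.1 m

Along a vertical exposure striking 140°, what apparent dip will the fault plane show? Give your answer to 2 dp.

7.35°

Let the plane be z = a·x + b·y + c.
TP-B−TP-A: −353a − 93b = 0;  TP-C−TP-A: −253a + 193b = −35.8.
Solving gives a = 0.03632, b = −0.13788.
Unit vector along 140° is (sin 140°, cos 140°) = (0.6428, -0.7660).
Slope in that direction = a·(0.6428) + b·(-0.7660) = 0.12897.
Apparent dip = arctan|0.12897| = 7.35° (true dip is 8.1°, so apparent ≤ true as expected).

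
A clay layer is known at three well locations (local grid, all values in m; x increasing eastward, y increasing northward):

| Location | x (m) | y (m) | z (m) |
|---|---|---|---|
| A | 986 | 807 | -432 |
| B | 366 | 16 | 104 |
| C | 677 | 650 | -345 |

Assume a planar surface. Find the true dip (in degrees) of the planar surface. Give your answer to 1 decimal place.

37.5°

Two edge vectors: A→B = (-620, -791, 536), A→C = (-309, -157, 87).
Normal n = (A→B) × (A→C) = (15335, -111684, -147079).
So ∂z/∂x = −n_x/n_z = 0.10426 and ∂z/∂y = −n_y/n_z = −0.75935.
Gradient magnitude |∇z| = √(a² + b²) = √(0.01087 + 0.57661) = 0.76647.
True dip = arctan(0.76647) = 37.5°, dipping toward N (azimuth ≈ 352°).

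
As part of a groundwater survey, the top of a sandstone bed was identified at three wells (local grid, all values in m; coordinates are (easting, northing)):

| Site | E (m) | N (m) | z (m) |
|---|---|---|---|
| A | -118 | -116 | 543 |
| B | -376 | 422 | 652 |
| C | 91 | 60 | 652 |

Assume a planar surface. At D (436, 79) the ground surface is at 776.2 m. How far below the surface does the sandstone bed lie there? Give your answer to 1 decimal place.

Let the plane be z = a·E + b·N + c.
B−A: −258a + 538b = 109;  C−A: 209a + 176b = 109.
Solving gives a = 0.24997, b = 0.32248.
Then c = 543 − a·-118 − b·-116 = 609.90.
At (436, 79): z_contact = 108.99 + 25.48 + 609.90 = 744.37 m.
Depth below ground = 776.2 − 744.37 = 31.8 m.

31.8 m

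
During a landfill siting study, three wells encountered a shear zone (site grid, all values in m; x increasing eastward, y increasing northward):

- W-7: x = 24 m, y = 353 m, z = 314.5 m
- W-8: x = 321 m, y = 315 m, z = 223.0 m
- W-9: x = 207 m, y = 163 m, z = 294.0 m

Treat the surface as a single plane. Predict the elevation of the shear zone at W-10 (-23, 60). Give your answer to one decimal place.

Two edge vectors: W-7→W-8 = (297, -38, -91.5), W-7→W-9 = (183, -190, -20.5).
Normal n = (W-7→W-8) × (W-7→W-9) = (-16606, -10656, -49476).
So ∂z/∂x = −n_x/n_z = −0.33564 and ∂z/∂y = −n_y/n_z = −0.21538.
Intercept c from W-7: 314.5 + 8.06 + 76.03 = 398.58.
At (-23, 60): z = 7.7 − 12.9 + 398.58 = 393.4 m.

393.4 m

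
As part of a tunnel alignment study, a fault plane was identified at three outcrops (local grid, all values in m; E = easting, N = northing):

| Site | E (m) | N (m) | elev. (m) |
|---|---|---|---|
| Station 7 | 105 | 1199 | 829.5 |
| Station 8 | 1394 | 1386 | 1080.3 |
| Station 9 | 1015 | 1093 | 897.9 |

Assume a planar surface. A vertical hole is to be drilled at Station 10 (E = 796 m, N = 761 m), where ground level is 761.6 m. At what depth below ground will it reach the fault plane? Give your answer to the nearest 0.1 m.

43.4 m

Let the plane be z = a·E + b·N + c.
Station 8−Station 7: 1289a + 187b = 250.8;  Station 9−Station 7: 910a − 106b = 68.4.
Solving gives a = 0.128341, b = 0.456514.
Then c = 829.5 − a·105 − b·1199 = 268.66.
At (796, 761): z_contact = 102.16 + 347.41 + 268.66 = 718.23 m.
Depth below ground = 761.6 − 718.23 = 43.4 m.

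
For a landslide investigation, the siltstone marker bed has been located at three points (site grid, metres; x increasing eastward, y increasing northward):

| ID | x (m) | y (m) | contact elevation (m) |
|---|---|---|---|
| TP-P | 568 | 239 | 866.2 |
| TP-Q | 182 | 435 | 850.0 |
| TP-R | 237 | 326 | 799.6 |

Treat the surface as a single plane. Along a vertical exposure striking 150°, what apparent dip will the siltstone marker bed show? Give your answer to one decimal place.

Let the plane be z = a·x + b·y + c.
TP-Q−TP-P: −386a + 196b = −16.2;  TP-R−TP-P: −331a + 87b = −66.6.
Solving gives a = 0.37209, b = 0.65014.
Unit vector along 150° is (sin 150°, cos 150°) = (0.5000, -0.8660).
Slope in that direction = a·(0.5000) + b·(-0.8660) = −0.37699.
Apparent dip = arctan|0.37699| = 20.7° (true dip is 36.8°, so apparent ≤ true as expected).

20.7°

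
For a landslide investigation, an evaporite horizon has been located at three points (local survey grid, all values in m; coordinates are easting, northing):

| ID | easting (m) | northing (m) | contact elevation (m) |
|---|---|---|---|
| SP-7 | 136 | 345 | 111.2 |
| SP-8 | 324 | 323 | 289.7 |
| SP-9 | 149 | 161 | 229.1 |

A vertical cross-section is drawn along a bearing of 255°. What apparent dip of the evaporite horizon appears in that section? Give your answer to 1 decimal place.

Two edge vectors: SP-7→SP-8 = (188, -22, 178.5), SP-7→SP-9 = (13, -184, 117.9).
Normal n = (SP-7→SP-8) × (SP-7→SP-9) = (30250.2, -19844.7, -34306).
So ∂z/∂easting = −n_x/n_z = 0.88178 and ∂z/∂northing = −n_y/n_z = −0.57846.
Unit vector along 255° is (sin 255°, cos 255°) = (-0.9659, -0.2588).
Slope in that direction = a·(-0.9659) + b·(-0.2588) = −0.70201.
Apparent dip = arctan|0.70201| = 35.1° (true dip is 46.5°, so apparent ≤ true as expected).

35.1°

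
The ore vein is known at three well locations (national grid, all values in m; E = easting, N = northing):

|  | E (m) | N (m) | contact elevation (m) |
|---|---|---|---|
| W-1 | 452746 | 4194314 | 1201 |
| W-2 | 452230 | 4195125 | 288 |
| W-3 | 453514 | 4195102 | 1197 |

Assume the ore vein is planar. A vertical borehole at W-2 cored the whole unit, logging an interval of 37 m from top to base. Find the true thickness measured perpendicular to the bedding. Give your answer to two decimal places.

Let the plane be z = a·E + b·N + c.
W-2−W-1: −516a + 811b = −913;  W-3−W-1: 768a + 788b = −4.
Solving gives a = 0.69571, b = −0.68313.
|∇z| = √(a²+b²) = 0.97502, so dip δ = arctan(0.97502) = 44.28°.
True thickness = vertical thickness × cos δ = 37 × cos 44.28° = 26.49 m.

26.49 m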